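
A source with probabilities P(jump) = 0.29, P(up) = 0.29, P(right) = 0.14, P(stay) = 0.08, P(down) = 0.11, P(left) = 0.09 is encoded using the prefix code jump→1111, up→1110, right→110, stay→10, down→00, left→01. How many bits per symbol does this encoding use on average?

L̄ = Σ pᵢ·ℓᵢ = 0.29·4 + 0.29·4 + 0.14·3 + 0.08·2 + 0.11·2 + 0.09·2 = 3.3 bits/symbol.

3.3 bits/symbol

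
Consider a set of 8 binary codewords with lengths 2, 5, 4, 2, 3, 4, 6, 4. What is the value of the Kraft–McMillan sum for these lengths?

With common denominator 2^6 = 64: Σ 2^(−ℓᵢ) = 16/64 + 2/64 + 4/64 + 16/64 + 8/64 + 4/64 + 1/64 + 4/64 = 55/64 = 0.859375.

0.859375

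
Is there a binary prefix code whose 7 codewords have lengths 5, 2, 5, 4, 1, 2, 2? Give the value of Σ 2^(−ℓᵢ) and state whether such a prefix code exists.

With common denominator 2^5 = 32: Σ 2^(−ℓᵢ) = 1/32 + 8/32 + 1/32 + 2/32 + 16/32 + 8/32 + 8/32 = 44/32 = 1.375.
Kraft's inequality requires Σ ≤ 1; here Σ = 1.375 > 1, so no such prefix code exists.

1.375; no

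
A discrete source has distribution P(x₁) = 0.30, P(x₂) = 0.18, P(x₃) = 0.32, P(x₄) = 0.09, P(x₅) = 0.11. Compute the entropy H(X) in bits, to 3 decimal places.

H = −Σ pᵢ log₂ pᵢ.
−0.30·log₂(0.30) = 0.5211
−0.18·log₂(0.18) = 0.4453
−0.32·log₂(0.32) = 0.5260
−0.09·log₂(0.09) = 0.3127
−0.11·log₂(0.11) = 0.3503
Sum ≈ 2.1554 → 2.155 bits.

2.155 bits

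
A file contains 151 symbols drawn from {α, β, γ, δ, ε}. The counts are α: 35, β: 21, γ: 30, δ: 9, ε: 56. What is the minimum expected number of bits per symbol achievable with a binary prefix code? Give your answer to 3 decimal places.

2.199 bits/symbol

Probabilities are the counts divided by 151.
Repeatedly combine the two least-probable nodes; the expected code length is the sum of the merged weights.
merge 9/151 + 21/151 → 30/151
merge 30/151 + 30/151 → 60/151
merge 35/151 + 56/151 → 91/151
merge 60/151 + 91/151 → 1
L = 30/151 + 60/151 + 91/151 + 1 = 332/151 ≈ 2.199 bits/symbol.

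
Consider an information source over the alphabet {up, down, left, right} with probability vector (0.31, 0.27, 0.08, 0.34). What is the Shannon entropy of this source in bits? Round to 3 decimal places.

H = −Σ pᵢ log₂ pᵢ.
−0.31·log₂(0.31) = 0.5238
−0.27·log₂(0.27) = 0.5100
−0.08·log₂(0.08) = 0.2915
−0.34·log₂(0.34) = 0.5292
Sum ≈ 1.8545 → 1.854 bits.

1.854 bits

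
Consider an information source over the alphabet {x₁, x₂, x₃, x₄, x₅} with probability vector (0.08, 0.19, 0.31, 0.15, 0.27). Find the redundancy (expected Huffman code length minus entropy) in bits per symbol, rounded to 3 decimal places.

0.039 bits

Entropy H = −Σ p log₂ p ≈ 2.1911 bits.
Huffman merges: 2/25+3/20→23/100; 19/100+23/100→21/50; 27/100+31/100→29/50; 21/50+29/50→1. L = 223/100 ≈ 2.2300.
L − H = 2.2300 − 2.1911 = 0.039 bits.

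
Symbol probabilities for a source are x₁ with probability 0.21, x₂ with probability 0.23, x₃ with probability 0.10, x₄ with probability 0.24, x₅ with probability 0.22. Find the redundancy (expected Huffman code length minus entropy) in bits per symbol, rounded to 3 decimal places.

Entropy H = −Σ p log₂ p ≈ 2.2674 bits.
Huffman merges: 1/10+21/100→31/100; 11/50+23/100→9/20; 6/25+31/100→11/20; 9/20+11/20→1. L = 231/100 ≈ 2.3100.
L − H = 2.3100 − 2.2674 = 0.043 bits.

0.043 bits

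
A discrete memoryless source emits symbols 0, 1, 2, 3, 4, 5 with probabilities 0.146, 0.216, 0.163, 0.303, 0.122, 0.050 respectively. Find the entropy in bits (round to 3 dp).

H = −Σ pᵢ log₂ pᵢ.
−0.146·log₂(0.146) = 0.4053
−0.216·log₂(0.216) = 0.4776
−0.163·log₂(0.163) = 0.4266
−0.303·log₂(0.303) = 0.5220
−0.122·log₂(0.122) = 0.3703
−0.050·log₂(0.050) = 0.2161
Sum ≈ 2.4177 → 2.418 bits.

2.418 bits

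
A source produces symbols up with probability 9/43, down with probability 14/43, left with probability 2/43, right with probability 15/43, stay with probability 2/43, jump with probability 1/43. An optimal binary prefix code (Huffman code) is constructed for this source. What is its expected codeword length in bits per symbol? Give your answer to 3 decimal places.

2.163 bits/symbol

Repeatedly combine the two least-probable nodes; the expected code length is the sum of the merged weights.
merge 1/43 + 2/43 → 3/43
merge 2/43 + 3/43 → 5/43
merge 5/43 + 9/43 → 14/43
merge 14/43 + 14/43 → 28/43
merge 15/43 + 28/43 → 1
L = 3/43 + 5/43 + 14/43 + 28/43 + 1 = 93/43 ≈ 2.163 bits/symbol.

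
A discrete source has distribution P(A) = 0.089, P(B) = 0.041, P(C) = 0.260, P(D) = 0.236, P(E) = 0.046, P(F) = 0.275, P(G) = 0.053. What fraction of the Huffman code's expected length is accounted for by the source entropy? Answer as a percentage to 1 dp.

Entropy H = −Σ p log₂ p ≈ 2.4376 bits.
Huffman merges: 41/1000+23/500→87/1000; 53/1000+87/1000→7/50; 89/1000+7/50→229/1000; 229/1000+59/250→93/200; 13/50+11/40→107/200; 93/200+107/200→1. L = 307/125 ≈ 2.4560.
Efficiency = H/L = 2.4376/2.4560 = 99.3%.

99.3%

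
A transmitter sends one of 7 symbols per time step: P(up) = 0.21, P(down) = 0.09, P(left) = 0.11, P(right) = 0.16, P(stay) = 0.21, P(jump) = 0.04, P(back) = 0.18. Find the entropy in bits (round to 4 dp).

H = −Σ pᵢ log₂ pᵢ.
−0.21·log₂(0.21) = 0.4728
−0.09·log₂(0.09) = 0.3127
−0.11·log₂(0.11) = 0.3503
−0.16·log₂(0.16) = 0.4230
−0.21·log₂(0.21) = 0.4728
−0.04·log₂(0.04) = 0.1858
−0.18·log₂(0.18) = 0.4453
Sum ≈ 2.6627 → 2.6627 bits.

2.6627 bits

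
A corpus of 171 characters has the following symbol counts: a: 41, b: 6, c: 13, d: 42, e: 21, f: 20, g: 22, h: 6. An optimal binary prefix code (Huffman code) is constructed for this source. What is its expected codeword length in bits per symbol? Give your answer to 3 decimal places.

Probabilities are the counts divided by 171.
Repeatedly combine the two least-probable nodes; the expected code length is the sum of the merged weights.
merge 2/57 + 2/57 → 4/57
merge 4/57 + 13/171 → 25/171
merge 20/171 + 7/57 → 41/171
merge 22/171 + 25/171 → 47/171
merge 41/171 + 41/171 → 82/171
merge 14/57 + 47/171 → 89/171
merge 82/171 + 89/171 → 1
L = 4/57 + 25/171 + 41/171 + 47/171 + 82/171 + 89/171 + 1 = 467/171 ≈ 2.731 bits/symbol.

2.731 bits/symbol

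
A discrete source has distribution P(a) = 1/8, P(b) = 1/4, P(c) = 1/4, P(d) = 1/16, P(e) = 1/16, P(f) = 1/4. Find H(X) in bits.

Each probability is a power of 1/2, so log₂(1/p) is an integer.
H = Σ p·log₂(1/p) = 1/8·3 + 1/4·2 + 1/4·2 + 1/16·4 + 1/16·4 + 1/4·2 = 2.375 bits.

2.375 bits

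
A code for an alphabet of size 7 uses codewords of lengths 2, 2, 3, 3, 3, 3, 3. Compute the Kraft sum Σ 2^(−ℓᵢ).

With common denominator 2^3 = 8: Σ 2^(−ℓᵢ) = 2/8 + 2/8 + 1/8 + 1/8 + 1/8 + 1/8 + 1/8 = 9/8 = 1.125.

1.125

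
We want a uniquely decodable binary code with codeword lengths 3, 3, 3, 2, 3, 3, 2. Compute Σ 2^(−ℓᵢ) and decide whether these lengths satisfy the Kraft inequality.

With common denominator 2^3 = 8: Σ 2^(−ℓᵢ) = 1/8 + 1/8 + 1/8 + 2/8 + 1/8 + 1/8 + 2/8 = 9/8 = 1.125.
Kraft's inequality requires Σ ≤ 1; here Σ = 1.125 > 1, so no such prefix code exists.

1.125; no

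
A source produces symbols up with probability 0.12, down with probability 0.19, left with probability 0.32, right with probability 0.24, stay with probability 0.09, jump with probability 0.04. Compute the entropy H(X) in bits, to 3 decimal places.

H = −Σ pᵢ log₂ pᵢ.
−0.12·log₂(0.12) = 0.3671
−0.19·log₂(0.19) = 0.4552
−0.32·log₂(0.32) = 0.5260
−0.24·log₂(0.24) = 0.4941
−0.09·log₂(0.09) = 0.3127
−0.04·log₂(0.04) = 0.1858
Sum ≈ 2.3409 → 2.341 bits.

2.341 bits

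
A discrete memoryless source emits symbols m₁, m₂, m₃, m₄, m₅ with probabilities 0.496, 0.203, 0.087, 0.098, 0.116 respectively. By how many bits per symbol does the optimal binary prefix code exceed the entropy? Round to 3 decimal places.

0.026 bits

Entropy H = −Σ p log₂ p ≈ 1.9641 bits.
Huffman merges: 87/1000+49/500→37/200; 29/250+37/200→301/1000; 203/1000+301/1000→63/125; 62/125+63/125→1. L = 199/100 ≈ 1.9900.
L − H = 1.9900 − 1.9641 = 0.026 bits.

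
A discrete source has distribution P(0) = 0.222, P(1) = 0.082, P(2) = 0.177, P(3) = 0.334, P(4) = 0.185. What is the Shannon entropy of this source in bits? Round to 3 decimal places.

H = −Σ pᵢ log₂ pᵢ.
−0.222·log₂(0.222) = 0.4820
−0.082·log₂(0.082) = 0.2959
−0.177·log₂(0.177) = 0.4422
−0.334·log₂(0.334) = 0.5284
−0.185·log₂(0.185) = 0.4504
Sum ≈ 2.1989 → 2.199 bits.

2.199 bits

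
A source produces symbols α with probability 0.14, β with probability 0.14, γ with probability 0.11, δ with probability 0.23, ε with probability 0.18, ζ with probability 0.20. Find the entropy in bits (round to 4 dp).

H = −Σ pᵢ log₂ pᵢ.
−0.14·log₂(0.14) = 0.3971
−0.14·log₂(0.14) = 0.3971
−0.11·log₂(0.11) = 0.3503
−0.23·log₂(0.23) = 0.4877
−0.18·log₂(0.18) = 0.4453
−0.20·log₂(0.20) = 0.4644
Sum ≈ 2.5419 → 2.5419 bits.

2.5419 bits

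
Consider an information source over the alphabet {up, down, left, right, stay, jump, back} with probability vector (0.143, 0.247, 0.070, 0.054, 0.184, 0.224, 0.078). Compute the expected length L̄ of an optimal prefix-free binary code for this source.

2.653 bits/symbol

Repeatedly combine the two least-probable nodes; the expected code length is the sum of the merged weights.
merge 27/500 + 7/100 → 31/250
merge 39/500 + 31/250 → 101/500
merge 143/1000 + 23/125 → 327/1000
merge 101/500 + 28/125 → 213/500
merge 247/1000 + 327/1000 → 287/500
merge 213/500 + 287/500 → 1
L = 31/250 + 101/500 + 327/1000 + 213/500 + 287/500 + 1 = 2653/1000 = 2.653 bits/symbol.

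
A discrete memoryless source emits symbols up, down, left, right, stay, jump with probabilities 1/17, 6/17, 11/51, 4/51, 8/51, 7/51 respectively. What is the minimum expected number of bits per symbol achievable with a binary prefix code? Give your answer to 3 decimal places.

2.412 bits/symbol

Repeatedly combine the two least-probable nodes; the expected code length is the sum of the merged weights.
merge 1/17 + 4/51 → 7/51
merge 7/51 + 7/51 → 14/51
merge 8/51 + 11/51 → 19/51
merge 14/51 + 6/17 → 32/51
merge 19/51 + 32/51 → 1
L = 7/51 + 14/51 + 19/51 + 32/51 + 1 = 41/17 ≈ 2.412 bits/symbol.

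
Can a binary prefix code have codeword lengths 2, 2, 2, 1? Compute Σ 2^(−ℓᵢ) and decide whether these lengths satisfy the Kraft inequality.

1.25; no

With common denominator 2^2 = 4: Σ 2^(−ℓᵢ) = 1/4 + 1/4 + 1/4 + 2/4 = 5/4 = 1.25.
Kraft's inequality requires Σ ≤ 1; here Σ = 1.25 > 1, so no such prefix code exists.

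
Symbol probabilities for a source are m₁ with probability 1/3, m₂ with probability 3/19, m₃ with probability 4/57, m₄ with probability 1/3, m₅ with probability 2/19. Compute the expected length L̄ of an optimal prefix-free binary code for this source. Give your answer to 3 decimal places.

Repeatedly combine the two least-probable nodes; the expected code length is the sum of the merged weights.
merge 4/57 + 2/19 → 10/57
merge 3/19 + 10/57 → 1/3
merge 1/3 + 1/3 → 2/3
merge 1/3 + 2/3 → 1
L = 10/57 + 1/3 + 2/3 + 1 = 124/57 ≈ 2.175 bits/symbol.

2.175 bits/symbol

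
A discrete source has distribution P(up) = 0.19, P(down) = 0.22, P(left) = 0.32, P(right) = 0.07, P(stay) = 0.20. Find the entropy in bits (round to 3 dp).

2.195 bits

H = −Σ pᵢ log₂ pᵢ.
−0.19·log₂(0.19) = 0.4552
−0.22·log₂(0.22) = 0.4806
−0.32·log₂(0.32) = 0.5260
−0.07·log₂(0.07) = 0.2686
−0.20·log₂(0.20) = 0.4644
Sum ≈ 2.1948 → 2.195 bits.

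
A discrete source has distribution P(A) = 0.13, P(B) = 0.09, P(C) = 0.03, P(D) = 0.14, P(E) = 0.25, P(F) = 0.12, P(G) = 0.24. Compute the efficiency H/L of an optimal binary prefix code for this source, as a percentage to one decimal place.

Entropy H = −Σ p log₂ p ≈ 2.6054 bits.
Huffman merges: 3/100+9/100→3/25; 3/25+3/25→6/25; 13/100+7/50→27/100; 6/25+6/25→12/25; 1/4+27/100→13/25; 12/25+13/25→1. L = 263/100 ≈ 2.6300.
Efficiency = H/L = 2.6054/2.6300 = 99.1%.

99.1%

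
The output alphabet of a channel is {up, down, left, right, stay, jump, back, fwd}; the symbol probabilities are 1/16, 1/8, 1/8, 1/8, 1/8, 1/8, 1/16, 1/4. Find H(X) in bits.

Each probability is a power of 1/2, so log₂(1/p) is an integer.
H = Σ p·log₂(1/p) = 1/16·4 + 1/8·3 + 1/8·3 + 1/8·3 + 1/8·3 + 1/8·3 + 1/16·4 + 1/4·2 = 2.875 bits.

2.875 bits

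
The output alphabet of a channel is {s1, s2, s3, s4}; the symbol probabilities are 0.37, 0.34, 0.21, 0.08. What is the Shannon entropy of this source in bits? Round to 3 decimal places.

H = −Σ pᵢ log₂ pᵢ.
−0.37·log₂(0.37) = 0.5307
−0.34·log₂(0.34) = 0.5292
−0.21·log₂(0.21) = 0.4728
−0.08·log₂(0.08) = 0.2915
Sum ≈ 1.8242 → 1.824 bits.

1.824 bits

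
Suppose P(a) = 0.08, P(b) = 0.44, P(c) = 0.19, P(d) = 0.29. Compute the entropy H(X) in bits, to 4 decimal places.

H = −Σ pᵢ log₂ pᵢ.
−0.08·log₂(0.08) = 0.2915
−0.44·log₂(0.44) = 0.5211
−0.19·log₂(0.19) = 0.4552
−0.29·log₂(0.29) = 0.5179
Sum ≈ 1.7858 → 1.7858 bits.

1.7858 bits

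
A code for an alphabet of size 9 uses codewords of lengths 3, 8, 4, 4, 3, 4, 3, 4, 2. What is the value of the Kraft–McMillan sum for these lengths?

0.87890625

With common denominator 2^8 = 256: Σ 2^(−ℓᵢ) = 32/256 + 1/256 + 16/256 + 16/256 + 32/256 + 16/256 + 32/256 + 16/256 + 64/256 = 225/256 = 0.87890625.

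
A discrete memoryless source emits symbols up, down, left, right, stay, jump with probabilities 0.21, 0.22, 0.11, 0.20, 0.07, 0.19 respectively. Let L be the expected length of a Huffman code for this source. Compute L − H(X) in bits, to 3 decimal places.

Entropy H = −Σ p log₂ p ≈ 2.4919 bits.
Huffman merges: 7/100+11/100→9/50; 9/50+19/100→37/100; 1/5+21/100→41/100; 11/50+37/100→59/100; 41/100+59/100→1. L = 51/20 ≈ 2.5500.
L − H = 2.5500 − 2.4919 = 0.058 bits.

0.058 bits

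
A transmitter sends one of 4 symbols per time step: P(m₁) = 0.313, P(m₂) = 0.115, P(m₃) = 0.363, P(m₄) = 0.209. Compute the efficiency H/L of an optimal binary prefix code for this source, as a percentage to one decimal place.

Entropy H = −Σ p log₂ p ≈ 1.8861 bits.
Huffman merges: 23/200+209/1000→81/250; 313/1000+81/250→637/1000; 363/1000+637/1000→1. L = 1961/1000 ≈ 1.9610.
Efficiency = H/L = 1.8861/1.9610 = 96.2%.

96.2%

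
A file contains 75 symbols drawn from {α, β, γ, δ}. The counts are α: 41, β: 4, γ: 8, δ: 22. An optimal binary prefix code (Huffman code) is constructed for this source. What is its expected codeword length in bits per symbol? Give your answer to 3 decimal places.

1.613 bits/symbol

Probabilities are the counts divided by 75.
Repeatedly combine the two least-probable nodes; the expected code length is the sum of the merged weights.
merge 4/75 + 8/75 → 4/25
merge 4/25 + 22/75 → 34/75
merge 34/75 + 41/75 → 1
L = 4/25 + 34/75 + 1 = 121/75 ≈ 1.613 bits/symbol.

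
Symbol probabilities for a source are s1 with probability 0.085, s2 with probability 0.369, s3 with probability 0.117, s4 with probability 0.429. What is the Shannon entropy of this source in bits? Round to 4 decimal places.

H = −Σ pᵢ log₂ pᵢ.
−0.085·log₂(0.085) = 0.3023
−0.369·log₂(0.369) = 0.5307
−0.117·log₂(0.117) = 0.3622
−0.429·log₂(0.429) = 0.5238
Sum ≈ 1.7190 → 1.7190 bits.

1.7190 bits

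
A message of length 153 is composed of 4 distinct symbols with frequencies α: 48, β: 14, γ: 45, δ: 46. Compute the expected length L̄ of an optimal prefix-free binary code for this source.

Probabilities are the counts divided by 153.
Repeatedly combine the two least-probable nodes; the expected code length is the sum of the merged weights.
merge 14/153 + 5/17 → 59/153
merge 46/153 + 16/51 → 94/153
merge 59/153 + 94/153 → 1
L = 59/153 + 94/153 + 1 = 2 bits/symbol.

2 bits/symbol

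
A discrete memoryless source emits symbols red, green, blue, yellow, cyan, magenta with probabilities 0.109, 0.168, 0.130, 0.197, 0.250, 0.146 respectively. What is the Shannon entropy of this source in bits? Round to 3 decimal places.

2.531 bits

H = −Σ pᵢ log₂ pᵢ.
−0.109·log₂(0.109) = 0.3485
−0.168·log₂(0.168) = 0.4323
−0.130·log₂(0.130) = 0.3826
−0.197·log₂(0.197) = 0.4617
−0.250·log₂(0.250) = 0.5000
−0.146·log₂(0.146) = 0.4053
Sum ≈ 2.5305 → 2.531 bits.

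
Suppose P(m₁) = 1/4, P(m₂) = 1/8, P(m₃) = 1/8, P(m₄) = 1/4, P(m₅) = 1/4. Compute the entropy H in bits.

Each probability is a power of 1/2, so log₂(1/p) is an integer.
H = Σ p·log₂(1/p) = 1/4·2 + 1/8·3 + 1/8·3 + 1/4·2 + 1/4·2 = 2.25 bits.

2.25 bits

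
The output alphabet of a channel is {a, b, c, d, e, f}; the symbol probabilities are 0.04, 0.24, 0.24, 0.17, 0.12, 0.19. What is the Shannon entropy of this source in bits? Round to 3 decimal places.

2.431 bits

H = −Σ pᵢ log₂ pᵢ.
−0.04·log₂(0.04) = 0.1858
−0.24·log₂(0.24) = 0.4941
−0.24·log₂(0.24) = 0.4941
−0.17·log₂(0.17) = 0.4346
−0.12·log₂(0.12) = 0.3671
−0.19·log₂(0.19) = 0.4552
Sum ≈ 2.4309 → 2.431 bits.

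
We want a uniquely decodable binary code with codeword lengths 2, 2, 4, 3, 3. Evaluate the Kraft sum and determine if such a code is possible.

0.8125; yes

With common denominator 2^4 = 16: Σ 2^(−ℓᵢ) = 4/16 + 4/16 + 1/16 + 2/16 + 2/16 = 13/16 = 0.8125.
Kraft's inequality requires Σ ≤ 1; here Σ = 0.8125 ≤ 1, so such a prefix code exists.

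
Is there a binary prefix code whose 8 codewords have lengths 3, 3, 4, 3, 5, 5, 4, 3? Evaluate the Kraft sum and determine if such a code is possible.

With common denominator 2^5 = 32: Σ 2^(−ℓᵢ) = 4/32 + 4/32 + 2/32 + 4/32 + 1/32 + 1/32 + 2/32 + 4/32 = 22/32 = 0.6875.
Kraft's inequality requires Σ ≤ 1; here Σ = 0.6875 ≤ 1, so such a prefix code exists.

0.6875; yes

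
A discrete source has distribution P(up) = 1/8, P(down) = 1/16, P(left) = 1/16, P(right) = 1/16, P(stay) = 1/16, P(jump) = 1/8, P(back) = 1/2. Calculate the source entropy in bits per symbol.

Each probability is a power of 1/2, so log₂(1/p) is an integer.
H = Σ p·log₂(1/p) = 1/8·3 + 1/16·4 + 1/16·4 + 1/16·4 + 1/16·4 + 1/8·3 + 1/2·1 = 2.25 bits.

2.25 bits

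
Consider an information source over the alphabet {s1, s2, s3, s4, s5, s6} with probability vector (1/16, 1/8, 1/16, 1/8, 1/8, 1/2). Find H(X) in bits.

2.125 bits

Each probability is a power of 1/2, so log₂(1/p) is an integer.
H = Σ p·log₂(1/p) = 1/16·4 + 1/8·3 + 1/16·4 + 1/8·3 + 1/8·3 + 1/2·1 = 2.125 bits.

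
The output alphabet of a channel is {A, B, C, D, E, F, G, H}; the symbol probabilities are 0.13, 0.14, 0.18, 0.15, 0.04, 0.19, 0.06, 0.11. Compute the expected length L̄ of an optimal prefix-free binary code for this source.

2.91 bits/symbol

Repeatedly combine the two least-probable nodes; the expected code length is the sum of the merged weights.
merge 1/25 + 3/50 → 1/10
merge 1/10 + 11/100 → 21/100
merge 13/100 + 7/50 → 27/100
merge 3/20 + 9/50 → 33/100
merge 19/100 + 21/100 → 2/5
merge 27/100 + 33/100 → 3/5
merge 2/5 + 3/5 → 1
L = 1/10 + 21/100 + 27/100 + 33/100 + 2/5 + 3/5 + 1 = 291/100 = 2.91 bits/symbol.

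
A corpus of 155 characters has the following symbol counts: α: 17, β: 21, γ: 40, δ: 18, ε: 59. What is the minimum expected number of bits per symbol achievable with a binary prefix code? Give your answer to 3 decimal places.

2.206 bits/symbol

Probabilities are the counts divided by 155.
Repeatedly combine the two least-probable nodes; the expected code length is the sum of the merged weights.
merge 17/155 + 18/155 → 7/31
merge 21/155 + 7/31 → 56/155
merge 8/31 + 56/155 → 96/155
merge 59/155 + 96/155 → 1
L = 7/31 + 56/155 + 96/155 + 1 = 342/155 ≈ 2.206 bits/symbol.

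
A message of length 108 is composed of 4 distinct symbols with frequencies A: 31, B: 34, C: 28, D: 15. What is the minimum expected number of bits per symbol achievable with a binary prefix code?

Probabilities are the counts divided by 108.
Repeatedly combine the two least-probable nodes; the expected code length is the sum of the merged weights.
merge 5/36 + 7/27 → 43/108
merge 31/108 + 17/54 → 65/108
merge 43/108 + 65/108 → 1
L = 43/108 + 65/108 + 1 = 2 bits/symbol.

2 bits/symbol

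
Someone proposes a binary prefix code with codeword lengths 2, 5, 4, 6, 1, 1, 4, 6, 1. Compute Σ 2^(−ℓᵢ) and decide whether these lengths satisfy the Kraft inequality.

With common denominator 2^6 = 64: Σ 2^(−ℓᵢ) = 16/64 + 2/64 + 4/64 + 1/64 + 32/64 + 32/64 + 4/64 + 1/64 + 32/64 = 124/64 = 1.9375.
Kraft's inequality requires Σ ≤ 1; here Σ = 1.9375 > 1, so no such prefix code exists.

1.9375; no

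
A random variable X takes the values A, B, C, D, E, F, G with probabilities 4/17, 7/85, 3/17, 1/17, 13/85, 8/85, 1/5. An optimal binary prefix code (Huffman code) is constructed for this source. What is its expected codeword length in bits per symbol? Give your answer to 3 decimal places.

Repeatedly combine the two least-probable nodes; the expected code length is the sum of the merged weights.
merge 1/17 + 7/85 → 12/85
merge 8/85 + 12/85 → 4/17
merge 13/85 + 3/17 → 28/85
merge 1/5 + 4/17 → 37/85
merge 4/17 + 28/85 → 48/85
merge 37/85 + 48/85 → 1
L = 12/85 + 4/17 + 28/85 + 37/85 + 48/85 + 1 = 46/17 ≈ 2.706 bits/symbol.

2.706 bits/symbol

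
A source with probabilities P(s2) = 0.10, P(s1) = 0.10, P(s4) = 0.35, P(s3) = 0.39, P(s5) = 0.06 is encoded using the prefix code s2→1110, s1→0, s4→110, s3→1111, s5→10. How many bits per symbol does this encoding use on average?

3.23 bits/symbol

L̄ = Σ pᵢ·ℓᵢ = 0.10·4 + 0.10·1 + 0.35·3 + 0.39·4 + 0.06·2 = 3.23 bits/symbol.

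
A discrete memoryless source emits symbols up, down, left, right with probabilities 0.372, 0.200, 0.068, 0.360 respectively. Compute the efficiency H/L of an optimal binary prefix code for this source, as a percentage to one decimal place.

Entropy H = −Σ p log₂ p ≈ 1.7894 bits.
Huffman merges: 17/250+1/5→67/250; 67/250+9/25→157/250; 93/250+157/250→1. L = 237/125 ≈ 1.8960.
Efficiency = H/L = 1.7894/1.8960 = 94.4%.

94.4%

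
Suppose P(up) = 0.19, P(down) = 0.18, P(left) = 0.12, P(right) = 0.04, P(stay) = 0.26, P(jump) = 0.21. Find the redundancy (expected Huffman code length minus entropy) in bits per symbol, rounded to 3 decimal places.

0.069 bits

Entropy H = −Σ p log₂ p ≈ 2.4315 bits.
Huffman merges: 1/25+3/25→4/25; 4/25+9/50→17/50; 19/100+21/100→2/5; 13/50+17/50→3/5; 2/5+3/5→1. L = 5/2 ≈ 2.5000.
L − H = 2.5000 − 2.4315 = 0.069 bits.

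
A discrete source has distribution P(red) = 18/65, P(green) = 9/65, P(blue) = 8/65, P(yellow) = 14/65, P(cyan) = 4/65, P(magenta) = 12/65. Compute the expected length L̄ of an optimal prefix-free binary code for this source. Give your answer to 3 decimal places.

2.508 bits/symbol

Repeatedly combine the two least-probable nodes; the expected code length is the sum of the merged weights.
merge 4/65 + 8/65 → 12/65
merge 9/65 + 12/65 → 21/65
merge 12/65 + 14/65 → 2/5
merge 18/65 + 21/65 → 3/5
merge 2/5 + 3/5 → 1
L = 12/65 + 21/65 + 2/5 + 3/5 + 1 = 163/65 ≈ 2.508 bits/symbol.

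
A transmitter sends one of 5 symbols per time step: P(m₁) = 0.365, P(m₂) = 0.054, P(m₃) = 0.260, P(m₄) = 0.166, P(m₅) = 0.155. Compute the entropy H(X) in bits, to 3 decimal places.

2.110 bits

H = −Σ pᵢ log₂ pᵢ.
−0.365·log₂(0.365) = 0.5307
−0.054·log₂(0.054) = 0.2274
−0.260·log₂(0.260) = 0.5053
−0.166·log₂(0.166) = 0.4301
−0.155·log₂(0.155) = 0.4169
Sum ≈ 2.1104 → 2.110 bits.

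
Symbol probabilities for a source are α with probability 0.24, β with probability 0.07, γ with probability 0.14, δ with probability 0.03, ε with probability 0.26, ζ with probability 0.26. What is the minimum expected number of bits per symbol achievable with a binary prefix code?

2.34 bits/symbol

Repeatedly combine the two least-probable nodes; the expected code length is the sum of the merged weights.
merge 3/100 + 7/100 → 1/10
merge 1/10 + 7/50 → 6/25
merge 6/25 + 6/25 → 12/25
merge 13/50 + 13/50 → 13/25
merge 12/25 + 13/25 → 1
L = 1/10 + 6/25 + 12/25 + 13/25 + 1 = 117/50 = 2.34 bits/symbol.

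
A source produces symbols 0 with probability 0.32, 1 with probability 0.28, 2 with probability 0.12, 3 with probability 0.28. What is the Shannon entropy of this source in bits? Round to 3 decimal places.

H = −Σ pᵢ log₂ pᵢ.
−0.32·log₂(0.32) = 0.5260
−0.28·log₂(0.28) = 0.5142
−0.12·log₂(0.12) = 0.3671
−0.28·log₂(0.28) = 0.5142
Sum ≈ 1.9215 → 1.922 bits.

1.922 bits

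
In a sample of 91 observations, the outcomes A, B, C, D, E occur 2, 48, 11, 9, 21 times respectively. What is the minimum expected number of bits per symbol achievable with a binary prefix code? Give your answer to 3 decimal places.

1.835 bits/symbol

Probabilities are the counts divided by 91.
Repeatedly combine the two least-probable nodes; the expected code length is the sum of the merged weights.
merge 2/91 + 9/91 → 11/91
merge 11/91 + 11/91 → 22/91
merge 3/13 + 22/91 → 43/91
merge 43/91 + 48/91 → 1
L = 11/91 + 22/91 + 43/91 + 1 = 167/91 ≈ 1.835 bits/symbol.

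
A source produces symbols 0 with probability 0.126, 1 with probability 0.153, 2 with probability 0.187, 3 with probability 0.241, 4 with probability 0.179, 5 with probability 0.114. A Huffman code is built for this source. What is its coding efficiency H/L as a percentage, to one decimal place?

98.7%

Entropy H = −Σ p log₂ p ≈ 2.5394 bits.
Huffman merges: 57/500+63/500→6/25; 153/1000+179/1000→83/250; 187/1000+6/25→427/1000; 241/1000+83/250→573/1000; 427/1000+573/1000→1. L = 643/250 ≈ 2.5720.
Efficiency = H/L = 2.5394/2.5720 = 98.7%.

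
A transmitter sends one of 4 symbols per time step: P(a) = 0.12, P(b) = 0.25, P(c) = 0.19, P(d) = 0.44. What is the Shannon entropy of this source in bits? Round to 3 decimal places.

H = −Σ pᵢ log₂ pᵢ.
−0.12·log₂(0.12) = 0.3671
−0.25·log₂(0.25) = 0.5000
−0.19·log₂(0.19) = 0.4552
−0.44·log₂(0.44) = 0.5211
Sum ≈ 1.8434 → 1.843 bits.

1.843 bits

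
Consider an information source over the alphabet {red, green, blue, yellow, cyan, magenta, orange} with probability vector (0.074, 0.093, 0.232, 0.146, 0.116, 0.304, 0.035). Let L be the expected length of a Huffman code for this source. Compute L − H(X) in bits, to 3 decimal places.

0.030 bits

Entropy H = −Σ p log₂ p ≈ 2.5430 bits.
Huffman merges: 7/200+37/500→109/1000; 93/1000+109/1000→101/500; 29/250+73/500→131/500; 101/500+29/125→217/500; 131/500+38/125→283/500; 217/500+283/500→1. L = 2573/1000 ≈ 2.5730.
L − H = 2.5730 − 2.5430 = 0.030 bits.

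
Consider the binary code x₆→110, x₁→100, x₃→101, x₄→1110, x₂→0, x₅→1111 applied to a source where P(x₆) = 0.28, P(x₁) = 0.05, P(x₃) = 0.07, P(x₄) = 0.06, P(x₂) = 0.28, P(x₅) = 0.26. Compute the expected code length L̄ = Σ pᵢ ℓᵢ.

2.76 bits/symbol

L̄ = Σ pᵢ·ℓᵢ = 0.28·3 + 0.05·3 + 0.07·3 + 0.06·4 + 0.28·1 + 0.26·4 = 2.76 bits/symbol.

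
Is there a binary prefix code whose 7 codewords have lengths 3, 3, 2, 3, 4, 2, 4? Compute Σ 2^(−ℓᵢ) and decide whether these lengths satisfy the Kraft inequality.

1; yes

With common denominator 2^4 = 16: Σ 2^(−ℓᵢ) = 2/16 + 2/16 + 4/16 + 2/16 + 1/16 + 4/16 + 1/16 = 16/16 = 1.
Kraft's inequality requires Σ ≤ 1; here Σ = 1 ≤ 1, so such a prefix code exists.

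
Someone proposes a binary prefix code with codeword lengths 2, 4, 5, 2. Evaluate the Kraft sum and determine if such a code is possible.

With common denominator 2^5 = 32: Σ 2^(−ℓᵢ) = 8/32 + 2/32 + 1/32 + 8/32 = 19/32 = 0.59375.
Kraft's inequality requires Σ ≤ 1; here Σ = 0.59375 ≤ 1, so such a prefix code exists.

0.59375; yes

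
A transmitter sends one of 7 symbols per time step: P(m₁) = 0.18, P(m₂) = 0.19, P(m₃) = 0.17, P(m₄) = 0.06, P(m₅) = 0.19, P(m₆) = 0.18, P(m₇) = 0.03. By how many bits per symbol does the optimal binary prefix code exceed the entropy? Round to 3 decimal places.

0.079 bits

Entropy H = −Σ p log₂ p ≈ 2.6310 bits.
Huffman merges: 3/100+3/50→9/100; 9/100+17/100→13/50; 9/50+9/50→9/25; 19/100+19/100→19/50; 13/50+9/25→31/50; 19/50+31/50→1. L = 271/100 ≈ 2.7100.
L − H = 2.7100 − 2.6310 = 0.079 bits.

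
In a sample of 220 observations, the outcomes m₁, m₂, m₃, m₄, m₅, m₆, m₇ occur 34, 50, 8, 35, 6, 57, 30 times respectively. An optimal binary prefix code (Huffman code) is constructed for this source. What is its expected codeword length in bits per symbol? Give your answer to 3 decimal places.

Probabilities are the counts divided by 220.
Repeatedly combine the two least-probable nodes; the expected code length is the sum of the merged weights.
merge 3/110 + 2/55 → 7/110
merge 7/110 + 3/22 → 1/5
merge 17/110 + 7/44 → 69/220
merge 1/5 + 5/22 → 47/110
merge 57/220 + 69/220 → 63/110
merge 47/110 + 63/110 → 1
L = 7/110 + 1/5 + 69/220 + 47/110 + 63/110 + 1 = 567/220 ≈ 2.577 bits/symbol.

2.577 bits/symbol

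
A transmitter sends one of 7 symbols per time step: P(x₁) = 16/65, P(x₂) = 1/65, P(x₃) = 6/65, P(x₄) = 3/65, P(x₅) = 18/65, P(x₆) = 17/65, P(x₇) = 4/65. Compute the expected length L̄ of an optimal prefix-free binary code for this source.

2.4 bits/symbol

Repeatedly combine the two least-probable nodes; the expected code length is the sum of the merged weights.
merge 1/65 + 3/65 → 4/65
merge 4/65 + 4/65 → 8/65
merge 6/65 + 8/65 → 14/65
merge 14/65 + 16/65 → 6/13
merge 17/65 + 18/65 → 7/13
merge 6/13 + 7/13 → 1
L = 4/65 + 8/65 + 14/65 + 6/13 + 7/13 + 1 = 12/5 = 2.4 bits/symbol.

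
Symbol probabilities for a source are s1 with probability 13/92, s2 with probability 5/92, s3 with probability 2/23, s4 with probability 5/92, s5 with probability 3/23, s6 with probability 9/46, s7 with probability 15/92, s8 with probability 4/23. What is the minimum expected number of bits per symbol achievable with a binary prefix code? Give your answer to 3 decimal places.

2.913 bits/symbol

Repeatedly combine the two least-probable nodes; the expected code length is the sum of the merged weights.
merge 5/92 + 5/92 → 5/46
merge 2/23 + 5/46 → 9/46
merge 3/23 + 13/92 → 25/92
merge 15/92 + 4/23 → 31/92
merge 9/46 + 9/46 → 9/23
merge 25/92 + 31/92 → 14/23
merge 9/23 + 14/23 → 1
L = 5/46 + 9/46 + 25/92 + 31/92 + 9/23 + 14/23 + 1 = 67/23 ≈ 2.913 bits/symbol.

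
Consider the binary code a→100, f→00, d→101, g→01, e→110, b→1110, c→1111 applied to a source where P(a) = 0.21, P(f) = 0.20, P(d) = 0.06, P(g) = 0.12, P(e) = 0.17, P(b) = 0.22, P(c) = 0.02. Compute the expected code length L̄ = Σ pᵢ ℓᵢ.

2.92 bits/symbol

L̄ = Σ pᵢ·ℓᵢ = 0.21·3 + 0.20·2 + 0.06·3 + 0.12·2 + 0.17·3 + 0.22·4 + 0.02·4 = 2.92 bits/symbol.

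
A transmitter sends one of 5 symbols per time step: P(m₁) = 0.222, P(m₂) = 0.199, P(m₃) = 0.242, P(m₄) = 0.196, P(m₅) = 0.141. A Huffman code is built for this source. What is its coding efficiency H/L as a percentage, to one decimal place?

98.4%

Entropy H = −Σ p log₂ p ≈ 2.3002 bits.
Huffman merges: 141/1000+49/250→337/1000; 199/1000+111/500→421/1000; 121/500+337/1000→579/1000; 421/1000+579/1000→1. L = 2337/1000 ≈ 2.3370.
Efficiency = H/L = 2.3002/2.3370 = 98.4%.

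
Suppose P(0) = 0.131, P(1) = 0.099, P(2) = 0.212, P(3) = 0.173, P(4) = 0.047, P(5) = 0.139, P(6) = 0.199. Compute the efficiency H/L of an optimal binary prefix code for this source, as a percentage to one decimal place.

Entropy H = −Σ p log₂ p ≈ 2.6933 bits.
Huffman merges: 47/1000+99/1000→73/500; 131/1000+139/1000→27/100; 73/500+173/1000→319/1000; 199/1000+53/250→411/1000; 27/100+319/1000→589/1000; 411/1000+589/1000→1. L = 547/200 ≈ 2.7350.
Efficiency = H/L = 2.6933/2.7350 = 98.5%.

98.5%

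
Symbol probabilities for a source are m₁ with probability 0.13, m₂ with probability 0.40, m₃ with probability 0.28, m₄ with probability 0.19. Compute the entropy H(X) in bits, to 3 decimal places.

1.881 bits

H = −Σ pᵢ log₂ pᵢ.
−0.13·log₂(0.13) = 0.3826
−0.40·log₂(0.40) = 0.5288
−0.28·log₂(0.28) = 0.5142
−0.19·log₂(0.19) = 0.4552
Sum ≈ 1.8809 → 1.881 bits.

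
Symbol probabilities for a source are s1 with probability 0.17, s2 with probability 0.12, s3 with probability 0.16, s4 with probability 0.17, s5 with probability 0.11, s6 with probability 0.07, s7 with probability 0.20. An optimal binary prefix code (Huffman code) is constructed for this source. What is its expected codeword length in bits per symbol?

Repeatedly combine the two least-probable nodes; the expected code length is the sum of the merged weights.
merge 7/100 + 11/100 → 9/50
merge 3/25 + 4/25 → 7/25
merge 17/100 + 17/100 → 17/50
merge 9/50 + 1/5 → 19/50
merge 7/25 + 17/50 → 31/50
merge 19/50 + 31/50 → 1
L = 9/50 + 7/25 + 17/50 + 19/50 + 31/50 + 1 = 14/5 = 2.8 bits/symbol.

2.8 bits/symbol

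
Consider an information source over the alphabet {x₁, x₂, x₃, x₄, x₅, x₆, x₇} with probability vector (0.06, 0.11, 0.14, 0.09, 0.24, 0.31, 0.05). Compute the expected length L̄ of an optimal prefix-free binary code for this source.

Repeatedly combine the two least-probable nodes; the expected code length is the sum of the merged weights.
merge 1/20 + 3/50 → 11/100
merge 9/100 + 11/100 → 1/5
merge 11/100 + 7/50 → 1/4
merge 1/5 + 6/25 → 11/25
merge 1/4 + 31/100 → 14/25
merge 11/25 + 14/25 → 1
L = 11/100 + 1/5 + 1/4 + 11/25 + 14/25 + 1 = 64/25 = 2.56 bits/symbol.

2.56 bits/symbol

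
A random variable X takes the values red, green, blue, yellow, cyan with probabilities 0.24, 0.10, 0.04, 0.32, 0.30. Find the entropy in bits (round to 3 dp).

H = −Σ pᵢ log₂ pᵢ.
−0.24·log₂(0.24) = 0.4941
−0.10·log₂(0.10) = 0.3322
−0.04·log₂(0.04) = 0.1858
−0.32·log₂(0.32) = 0.5260
−0.30·log₂(0.30) = 0.5211
Sum ≈ 2.0592 → 2.059 bits.

2.059 bits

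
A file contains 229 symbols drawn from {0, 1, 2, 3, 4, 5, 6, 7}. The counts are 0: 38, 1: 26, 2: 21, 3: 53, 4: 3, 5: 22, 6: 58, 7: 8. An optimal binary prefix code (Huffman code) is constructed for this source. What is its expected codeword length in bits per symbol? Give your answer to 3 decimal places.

2.703 bits/symbol

Probabilities are the counts divided by 229.
Repeatedly combine the two least-probable nodes; the expected code length is the sum of the merged weights.
merge 3/229 + 8/229 → 11/229
merge 11/229 + 21/229 → 32/229
merge 22/229 + 26/229 → 48/229
merge 32/229 + 38/229 → 70/229
merge 48/229 + 53/229 → 101/229
merge 58/229 + 70/229 → 128/229
merge 101/229 + 128/229 → 1
L = 11/229 + 32/229 + 48/229 + 70/229 + 101/229 + 128/229 + 1 = 619/229 ≈ 2.703 bits/symbol.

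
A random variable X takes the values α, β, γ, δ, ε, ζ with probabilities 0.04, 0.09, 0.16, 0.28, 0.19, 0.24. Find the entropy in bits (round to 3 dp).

H = −Σ pᵢ log₂ pᵢ.
−0.04·log₂(0.04) = 0.1858
−0.09·log₂(0.09) = 0.3127
−0.16·log₂(0.16) = 0.4230
−0.28·log₂(0.28) = 0.5142
−0.19·log₂(0.19) = 0.4552
−0.24·log₂(0.24) = 0.4941
Sum ≈ 2.3850 → 2.385 bits.

2.385 bits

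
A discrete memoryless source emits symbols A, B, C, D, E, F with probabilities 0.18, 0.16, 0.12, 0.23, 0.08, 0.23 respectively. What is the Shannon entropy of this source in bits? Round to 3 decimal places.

2.502 bits

H = −Σ pᵢ log₂ pᵢ.
−0.18·log₂(0.18) = 0.4453
−0.16·log₂(0.16) = 0.4230
−0.12·log₂(0.12) = 0.3671
−0.23·log₂(0.23) = 0.4877
−0.08·log₂(0.08) = 0.2915
−0.23·log₂(0.23) = 0.4877
Sum ≈ 2.5022 → 2.502 bits.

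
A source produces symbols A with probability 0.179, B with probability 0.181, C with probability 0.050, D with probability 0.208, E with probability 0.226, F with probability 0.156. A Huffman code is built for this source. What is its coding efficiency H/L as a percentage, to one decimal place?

Entropy H = −Σ p log₂ p ≈ 2.4809 bits.
Huffman merges: 1/20+39/250→103/500; 179/1000+181/1000→9/25; 103/500+26/125→207/500; 113/500+9/25→293/500; 207/500+293/500→1. L = 1283/500 ≈ 2.5660.
Efficiency = H/L = 2.4809/2.5660 = 96.7%.

96.7%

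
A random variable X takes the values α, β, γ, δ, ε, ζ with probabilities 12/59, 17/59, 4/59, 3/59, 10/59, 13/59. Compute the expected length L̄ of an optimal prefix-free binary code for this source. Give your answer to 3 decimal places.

2.407 bits/symbol

Repeatedly combine the two least-probable nodes; the expected code length is the sum of the merged weights.
merge 3/59 + 4/59 → 7/59
merge 7/59 + 10/59 → 17/59
merge 12/59 + 13/59 → 25/59
merge 17/59 + 17/59 → 34/59
merge 25/59 + 34/59 → 1
L = 7/59 + 17/59 + 25/59 + 34/59 + 1 = 142/59 ≈ 2.407 bits/symbol.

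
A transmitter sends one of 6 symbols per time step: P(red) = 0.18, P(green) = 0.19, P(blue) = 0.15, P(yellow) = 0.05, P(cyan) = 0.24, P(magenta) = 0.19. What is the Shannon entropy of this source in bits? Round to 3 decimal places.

H = −Σ pᵢ log₂ pᵢ.
−0.18·log₂(0.18) = 0.4453
−0.19·log₂(0.19) = 0.4552
−0.15·log₂(0.15) = 0.4105
−0.05·log₂(0.05) = 0.2161
−0.24·log₂(0.24) = 0.4941
−0.19·log₂(0.19) = 0.4552
Sum ≈ 2.4765 → 2.477 bits.

2.477 bits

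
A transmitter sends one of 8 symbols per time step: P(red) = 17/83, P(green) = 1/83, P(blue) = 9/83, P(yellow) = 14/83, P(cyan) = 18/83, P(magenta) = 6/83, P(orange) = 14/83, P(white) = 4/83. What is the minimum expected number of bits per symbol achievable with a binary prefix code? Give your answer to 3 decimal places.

Repeatedly combine the two least-probable nodes; the expected code length is the sum of the merged weights.
merge 1/83 + 4/83 → 5/83
merge 5/83 + 6/83 → 11/83
merge 9/83 + 11/83 → 20/83
merge 14/83 + 14/83 → 28/83
merge 17/83 + 18/83 → 35/83
merge 20/83 + 28/83 → 48/83
merge 35/83 + 48/83 → 1
L = 5/83 + 11/83 + 20/83 + 28/83 + 35/83 + 48/83 + 1 = 230/83 ≈ 2.771 bits/symbol.

2.771 bits/symbol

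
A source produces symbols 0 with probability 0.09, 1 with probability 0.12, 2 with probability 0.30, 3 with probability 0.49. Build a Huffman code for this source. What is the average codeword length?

Repeatedly combine the two least-probable nodes; the expected code length is the sum of the merged weights.
merge 9/100 + 3/25 → 21/100
merge 21/100 + 3/10 → 51/100
merge 49/100 + 51/100 → 1
L = 21/100 + 51/100 + 1 = 43/25 = 1.72 bits/symbol.

1.72 bits/symbol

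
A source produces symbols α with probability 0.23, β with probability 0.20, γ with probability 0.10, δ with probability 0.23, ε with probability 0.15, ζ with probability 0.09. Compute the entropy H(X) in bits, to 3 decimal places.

H = −Σ pᵢ log₂ pᵢ.
−0.23·log₂(0.23) = 0.4877
−0.20·log₂(0.20) = 0.4644
−0.10·log₂(0.10) = 0.3322
−0.23·log₂(0.23) = 0.4877
−0.15·log₂(0.15) = 0.4105
−0.09·log₂(0.09) = 0.3127
Sum ≈ 2.4951 → 2.495 bits.

2.495 bits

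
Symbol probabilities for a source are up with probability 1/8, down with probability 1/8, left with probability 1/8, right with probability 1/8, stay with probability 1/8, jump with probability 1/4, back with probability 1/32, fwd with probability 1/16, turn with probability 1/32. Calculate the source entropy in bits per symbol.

2.9375 bits

Each probability is a power of 1/2, so log₂(1/p) is an integer.
H = Σ p·log₂(1/p) = 1/8·3 + 1/8·3 + 1/8·3 + 1/8·3 + 1/8·3 + 1/4·2 + 1/32·5 + 1/16·4 + 1/32·5 = 2.9375 bits.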